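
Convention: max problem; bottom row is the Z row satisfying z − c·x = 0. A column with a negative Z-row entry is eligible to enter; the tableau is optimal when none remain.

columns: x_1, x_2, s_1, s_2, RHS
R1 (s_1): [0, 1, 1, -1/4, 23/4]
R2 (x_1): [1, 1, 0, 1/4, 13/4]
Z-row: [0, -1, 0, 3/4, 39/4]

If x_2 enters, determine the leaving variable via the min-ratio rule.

Column x_2 entries and ratios — s_1: (23/4)/1 = 23/4; x_1: (13/4)/1 = 13/4.
Smallest ratio is 13/4 in the row of x_1, so x_1 leaves.

x_1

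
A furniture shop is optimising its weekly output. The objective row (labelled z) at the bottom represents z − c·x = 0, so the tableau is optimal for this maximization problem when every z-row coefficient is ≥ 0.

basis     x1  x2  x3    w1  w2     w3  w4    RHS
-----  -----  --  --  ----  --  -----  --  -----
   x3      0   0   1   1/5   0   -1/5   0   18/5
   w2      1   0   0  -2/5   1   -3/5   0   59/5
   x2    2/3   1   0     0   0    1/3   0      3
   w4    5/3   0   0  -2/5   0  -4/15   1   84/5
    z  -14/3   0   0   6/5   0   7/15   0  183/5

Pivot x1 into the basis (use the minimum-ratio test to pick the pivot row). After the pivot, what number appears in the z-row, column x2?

Ratio test on column x1 — row 1: entry 0 ≤ 0; row 2: (59/5)/1 = 59/5; row 3: 3/(2/3) = 9/2; row 4: (84/5)/(5/3) = 252/25. Minimum is 9/2 at row 3 (x2 leaves); pivot element 2/3.
Divide row 3 by 2/3; eliminate column x1 from the other rows.
z-row update in column x2: 0 − (-14/3)·(3/2) = 7.

7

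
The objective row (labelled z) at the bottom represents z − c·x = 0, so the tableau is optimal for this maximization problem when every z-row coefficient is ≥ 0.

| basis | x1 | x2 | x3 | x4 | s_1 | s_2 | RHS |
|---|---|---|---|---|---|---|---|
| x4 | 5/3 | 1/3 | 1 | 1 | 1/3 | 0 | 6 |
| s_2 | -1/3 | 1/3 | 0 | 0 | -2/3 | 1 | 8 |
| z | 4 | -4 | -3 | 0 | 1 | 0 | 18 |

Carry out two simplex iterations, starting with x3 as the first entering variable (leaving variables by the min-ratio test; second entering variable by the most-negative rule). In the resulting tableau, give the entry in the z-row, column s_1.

5

Ratio test on column x3 — row 1: 6/1 = 6; row 2: entry 0 ≤ 0. Minimum is 6 at row 1 (x4 leaves); pivot element 1.
Divide row 1 by 1; eliminate column x3 from the other rows.
Second iteration: most negative z-row entry is -3 in column x2, so x2 enters.
Ratio test on column x2 — row 1: 6/(1/3) = 18; row 2: 8/(1/3) = 24. Minimum is 18 at row 1 (x3 leaves); pivot element 1/3.
Divide row 1 by 1/3; eliminate column x2 from the other rows.
After both pivots, the entry at the z-row, column s_1 is 5.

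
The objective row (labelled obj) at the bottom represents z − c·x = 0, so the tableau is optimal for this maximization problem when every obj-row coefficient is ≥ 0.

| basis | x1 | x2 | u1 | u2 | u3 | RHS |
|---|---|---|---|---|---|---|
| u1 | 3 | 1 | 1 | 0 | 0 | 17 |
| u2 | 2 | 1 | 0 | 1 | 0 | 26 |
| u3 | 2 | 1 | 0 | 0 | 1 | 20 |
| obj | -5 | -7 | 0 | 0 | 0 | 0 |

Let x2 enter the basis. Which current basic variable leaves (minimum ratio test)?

Column x2 entries and ratios — u1: 17/1 = 17; u2: 26/1 = 26; u3: 20/1 = 20.
Smallest ratio is 17 in the row of u1, so u1 leaves.

u1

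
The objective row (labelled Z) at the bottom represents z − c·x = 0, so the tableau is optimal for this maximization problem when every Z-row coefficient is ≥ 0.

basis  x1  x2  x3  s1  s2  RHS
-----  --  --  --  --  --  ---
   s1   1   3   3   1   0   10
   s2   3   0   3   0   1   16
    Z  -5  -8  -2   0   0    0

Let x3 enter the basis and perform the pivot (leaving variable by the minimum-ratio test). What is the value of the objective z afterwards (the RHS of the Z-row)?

20/3

Ratio test on column x3 — row 1: 10/3 = 10/3; row 2: 16/3 = 16/3. Minimum is 10/3 at row 1 (s1 leaves); pivot element 3.
Pivot on row 1; the Z-row RHS becomes 0 − (-2)·(10/3) = 20/3.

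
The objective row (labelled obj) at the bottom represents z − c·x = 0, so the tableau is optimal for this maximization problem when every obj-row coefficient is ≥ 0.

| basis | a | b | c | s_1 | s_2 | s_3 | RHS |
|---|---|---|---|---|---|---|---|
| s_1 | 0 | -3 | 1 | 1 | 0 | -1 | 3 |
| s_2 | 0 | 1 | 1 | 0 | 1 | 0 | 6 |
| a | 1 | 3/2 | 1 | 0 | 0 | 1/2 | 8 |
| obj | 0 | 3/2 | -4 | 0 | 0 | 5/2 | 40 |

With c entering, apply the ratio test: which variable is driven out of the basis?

Column c entries and ratios — s_1: 3/1 = 3; s_2: 6/1 = 6; a: 8/1 = 8.
Smallest ratio is 3 in the row of s_1, so s_1 leaves.

s_1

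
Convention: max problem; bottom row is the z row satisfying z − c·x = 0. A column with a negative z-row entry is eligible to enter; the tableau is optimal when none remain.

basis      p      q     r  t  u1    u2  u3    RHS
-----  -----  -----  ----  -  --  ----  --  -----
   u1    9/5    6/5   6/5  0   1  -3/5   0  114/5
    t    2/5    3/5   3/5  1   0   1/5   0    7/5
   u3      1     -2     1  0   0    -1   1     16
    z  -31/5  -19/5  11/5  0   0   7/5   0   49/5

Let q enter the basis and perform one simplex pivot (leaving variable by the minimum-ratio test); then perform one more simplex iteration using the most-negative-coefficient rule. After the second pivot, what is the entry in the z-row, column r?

Ratio test on column q — row 1: (114/5)/(6/5) = 19; row 2: (7/5)/(3/5) = 7/3; row 3: entry -2 ≤ 0. Minimum is 7/3 at row 2 (t leaves); pivot element 3/5.
Divide row 2 by 3/5; eliminate column q from the other rows.
Second iteration: most negative z-row entry is -11/3 in column p, so p enters.
Ratio test on column p — row 1: 20/1 = 20; row 2: (7/3)/(2/3) = 7/2; row 3: (62/3)/(7/3) = 62/7. Minimum is 7/2 at row 2 (q leaves); pivot element 2/3.
Divide row 2 by 2/3; eliminate column p from the other rows.
After both pivots, the entry at the z-row, column r is 23/2.

23/2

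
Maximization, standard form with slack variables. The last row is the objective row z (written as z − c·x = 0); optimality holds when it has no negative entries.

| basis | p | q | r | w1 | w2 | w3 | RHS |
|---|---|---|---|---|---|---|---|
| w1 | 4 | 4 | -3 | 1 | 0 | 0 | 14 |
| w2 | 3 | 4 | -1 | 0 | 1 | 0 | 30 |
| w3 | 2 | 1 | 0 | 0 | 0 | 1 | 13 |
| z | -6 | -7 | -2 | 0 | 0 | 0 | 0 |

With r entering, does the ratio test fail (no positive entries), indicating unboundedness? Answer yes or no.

Every constraint-row entry in column r is ≤ 0, so increasing r is unbounded.

yes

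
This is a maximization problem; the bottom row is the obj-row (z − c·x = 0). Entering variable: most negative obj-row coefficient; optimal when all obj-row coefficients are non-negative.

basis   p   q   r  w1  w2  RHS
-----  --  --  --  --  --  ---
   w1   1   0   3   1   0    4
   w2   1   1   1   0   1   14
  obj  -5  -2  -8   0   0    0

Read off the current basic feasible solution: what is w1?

w1 is basic (row 1); its value is the RHS of that row, 4.

4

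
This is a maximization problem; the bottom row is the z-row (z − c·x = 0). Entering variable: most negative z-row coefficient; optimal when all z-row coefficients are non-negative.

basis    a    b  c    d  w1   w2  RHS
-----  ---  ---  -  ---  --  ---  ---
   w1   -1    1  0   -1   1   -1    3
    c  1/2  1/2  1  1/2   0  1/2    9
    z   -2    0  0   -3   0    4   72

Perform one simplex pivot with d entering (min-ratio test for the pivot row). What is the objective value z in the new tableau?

Ratio test on column d — row 1: entry -1 ≤ 0; row 2: 9/(1/2) = 18. Minimum is 18 at row 2 (c leaves); pivot element 1/2.
Pivot on row 2; the z-row RHS becomes 72 − (-3)·18 = 126.

126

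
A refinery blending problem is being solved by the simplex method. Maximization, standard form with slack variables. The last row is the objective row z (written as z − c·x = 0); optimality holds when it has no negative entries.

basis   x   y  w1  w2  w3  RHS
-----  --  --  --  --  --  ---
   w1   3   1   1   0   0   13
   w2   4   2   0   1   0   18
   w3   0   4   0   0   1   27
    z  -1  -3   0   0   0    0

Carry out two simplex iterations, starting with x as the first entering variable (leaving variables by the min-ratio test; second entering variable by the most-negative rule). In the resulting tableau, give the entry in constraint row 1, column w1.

1

Ratio test on column x — row 1: 13/3 = 13/3; row 2: 18/4 = 9/2; row 3: entry 0 ≤ 0. Minimum is 13/3 at row 1 (w1 leaves); pivot element 3.
Divide row 1 by 3; eliminate column x from the other rows.
Second iteration: most negative z-row entry is -8/3 in column y, so y enters.
Ratio test on column y — row 1: (13/3)/(1/3) = 13; row 2: (2/3)/(2/3) = 1; row 3: 27/4 = 27/4. Minimum is 1 at row 2 (w2 leaves); pivot element 2/3.
Divide row 2 by 2/3; eliminate column y from the other rows.
After both pivots, the entry at constraint row 1, column w1 is 1.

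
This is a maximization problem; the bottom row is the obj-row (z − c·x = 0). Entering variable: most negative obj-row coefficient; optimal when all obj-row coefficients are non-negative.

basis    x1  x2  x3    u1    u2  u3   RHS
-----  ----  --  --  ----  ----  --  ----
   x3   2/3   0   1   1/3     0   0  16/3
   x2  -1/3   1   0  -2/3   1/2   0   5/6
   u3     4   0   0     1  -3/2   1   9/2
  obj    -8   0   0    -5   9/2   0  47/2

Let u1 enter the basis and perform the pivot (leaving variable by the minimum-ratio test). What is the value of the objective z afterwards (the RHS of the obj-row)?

Ratio test on column u1 — row 1: (16/3)/(1/3) = 16; row 2: entry -2/3 ≤ 0; row 3: (9/2)/1 = 9/2. Minimum is 9/2 at row 3 (u3 leaves); pivot element 1.
Pivot on row 3; the obj-row RHS becomes 47/2 − (-5)·(9/2) = 46.

46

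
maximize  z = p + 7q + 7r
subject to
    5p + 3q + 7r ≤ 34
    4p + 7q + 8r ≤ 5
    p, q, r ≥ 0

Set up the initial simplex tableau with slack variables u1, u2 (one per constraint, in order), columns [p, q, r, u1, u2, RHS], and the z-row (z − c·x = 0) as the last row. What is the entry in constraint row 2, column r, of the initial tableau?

8

Constraint 2 has coefficient 8 on r.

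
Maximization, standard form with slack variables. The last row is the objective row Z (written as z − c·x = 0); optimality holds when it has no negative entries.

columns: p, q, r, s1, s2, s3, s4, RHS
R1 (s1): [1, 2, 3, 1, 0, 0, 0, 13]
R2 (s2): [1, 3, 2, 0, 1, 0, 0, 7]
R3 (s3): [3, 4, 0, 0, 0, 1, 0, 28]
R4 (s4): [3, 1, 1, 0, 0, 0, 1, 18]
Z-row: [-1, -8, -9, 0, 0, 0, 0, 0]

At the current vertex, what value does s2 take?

s2 is basic (row 2); its value is the RHS of that row, 7.

7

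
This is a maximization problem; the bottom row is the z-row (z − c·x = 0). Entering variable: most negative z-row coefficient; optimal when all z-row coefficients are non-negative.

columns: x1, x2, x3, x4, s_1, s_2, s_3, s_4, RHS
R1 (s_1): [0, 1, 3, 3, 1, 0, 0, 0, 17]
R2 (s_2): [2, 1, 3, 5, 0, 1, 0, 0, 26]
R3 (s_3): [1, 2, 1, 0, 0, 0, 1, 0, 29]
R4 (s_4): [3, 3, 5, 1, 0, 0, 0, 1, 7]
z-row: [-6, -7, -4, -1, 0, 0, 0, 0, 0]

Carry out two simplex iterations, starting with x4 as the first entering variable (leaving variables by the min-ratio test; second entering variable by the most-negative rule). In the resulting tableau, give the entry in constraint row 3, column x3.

-15/7

Ratio test on column x4 — row 1: 17/3 = 17/3; row 2: 26/5 = 26/5; row 3: entry 0 ≤ 0; row 4: 7/1 = 7. Minimum is 26/5 at row 2 (s_2 leaves); pivot element 5.
Divide row 2 by 5; eliminate column x4 from the other rows.
Second iteration: most negative z-row entry is -34/5 in column x2, so x2 enters.
Ratio test on column x2 — row 1: (7/5)/(2/5) = 7/2; row 2: (26/5)/(1/5) = 26; row 3: 29/2 = 29/2; row 4: (9/5)/(14/5) = 9/14. Minimum is 9/14 at row 4 (s_4 leaves); pivot element 14/5.
Divide row 4 by 14/5; eliminate column x2 from the other rows.
After both pivots, the entry at constraint row 3, column x3 is -15/7.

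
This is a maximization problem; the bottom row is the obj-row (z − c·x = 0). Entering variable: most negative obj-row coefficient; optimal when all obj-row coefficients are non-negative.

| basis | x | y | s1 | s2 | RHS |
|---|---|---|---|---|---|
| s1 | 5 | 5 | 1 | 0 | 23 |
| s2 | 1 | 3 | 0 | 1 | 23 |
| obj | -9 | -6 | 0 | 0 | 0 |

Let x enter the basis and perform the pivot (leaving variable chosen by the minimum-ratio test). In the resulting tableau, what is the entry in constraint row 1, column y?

1

Ratio test on column x — row 1: 23/5 = 23/5; row 2: 23/1 = 23. Minimum is 23/5 at row 1 (s1 leaves); pivot element 5.
Divide row 1 by 5; eliminate column x from the other rows.
In the new row 1, the y entry is the old entry divided by the pivot: 5/5 = 1.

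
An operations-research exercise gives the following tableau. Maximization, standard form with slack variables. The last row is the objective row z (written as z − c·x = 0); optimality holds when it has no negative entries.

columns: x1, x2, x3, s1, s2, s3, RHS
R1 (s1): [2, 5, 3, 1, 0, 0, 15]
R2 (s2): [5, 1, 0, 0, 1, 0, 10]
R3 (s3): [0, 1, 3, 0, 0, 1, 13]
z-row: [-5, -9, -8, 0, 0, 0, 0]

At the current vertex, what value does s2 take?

10

s2 is basic (row 2); its value is the RHS of that row, 10.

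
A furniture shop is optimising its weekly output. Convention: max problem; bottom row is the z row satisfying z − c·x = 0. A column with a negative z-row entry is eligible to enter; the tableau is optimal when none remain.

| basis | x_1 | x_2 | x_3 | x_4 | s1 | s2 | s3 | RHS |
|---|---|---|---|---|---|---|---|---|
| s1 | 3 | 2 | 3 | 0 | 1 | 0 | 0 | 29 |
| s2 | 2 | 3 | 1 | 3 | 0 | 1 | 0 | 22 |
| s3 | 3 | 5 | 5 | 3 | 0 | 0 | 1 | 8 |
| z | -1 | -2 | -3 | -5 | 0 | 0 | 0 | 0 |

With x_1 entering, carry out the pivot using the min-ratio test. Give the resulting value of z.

8/3

Ratio test on column x_1 — row 1: 29/3 = 29/3; row 2: 22/2 = 11; row 3: 8/3 = 8/3. Minimum is 8/3 at row 3 (s3 leaves); pivot element 3.
Pivot on row 3; the z-row RHS becomes 0 − (-1)·(8/3) = 8/3.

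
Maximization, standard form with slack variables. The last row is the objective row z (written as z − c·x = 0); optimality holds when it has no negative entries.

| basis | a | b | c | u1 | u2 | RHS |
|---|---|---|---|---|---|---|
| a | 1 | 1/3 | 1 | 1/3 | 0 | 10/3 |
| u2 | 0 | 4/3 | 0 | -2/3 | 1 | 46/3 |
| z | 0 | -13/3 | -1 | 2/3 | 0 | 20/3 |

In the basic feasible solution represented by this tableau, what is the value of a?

a is basic (row 1); its value is the RHS of that row, 10/3.

10/3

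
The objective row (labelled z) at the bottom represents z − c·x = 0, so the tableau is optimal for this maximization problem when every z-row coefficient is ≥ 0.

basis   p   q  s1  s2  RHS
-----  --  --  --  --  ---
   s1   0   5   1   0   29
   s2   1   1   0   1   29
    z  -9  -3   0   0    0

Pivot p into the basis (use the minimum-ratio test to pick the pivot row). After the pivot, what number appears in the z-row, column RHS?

261

Ratio test on column p — row 1: entry 0 ≤ 0; row 2: 29/1 = 29. Minimum is 29 at row 2 (s2 leaves); pivot element 1.
Divide row 2 by 1; eliminate column p from the other rows.
z-row update in column RHS: 0 − (-9)·29 = 261.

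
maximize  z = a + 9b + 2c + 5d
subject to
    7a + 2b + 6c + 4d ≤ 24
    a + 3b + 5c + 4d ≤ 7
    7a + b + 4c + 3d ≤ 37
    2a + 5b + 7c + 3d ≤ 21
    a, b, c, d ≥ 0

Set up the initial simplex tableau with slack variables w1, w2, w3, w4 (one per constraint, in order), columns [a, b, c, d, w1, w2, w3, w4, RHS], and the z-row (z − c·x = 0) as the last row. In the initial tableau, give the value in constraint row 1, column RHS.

The RHS of constraint 1 is b_1 = 24.

24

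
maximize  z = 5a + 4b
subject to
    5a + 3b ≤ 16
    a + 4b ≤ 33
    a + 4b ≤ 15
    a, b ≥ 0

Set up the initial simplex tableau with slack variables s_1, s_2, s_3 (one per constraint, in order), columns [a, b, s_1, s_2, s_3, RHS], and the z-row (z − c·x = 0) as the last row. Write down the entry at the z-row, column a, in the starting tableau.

-5

The z-row carries the negated objective coefficients: the a entry is -5.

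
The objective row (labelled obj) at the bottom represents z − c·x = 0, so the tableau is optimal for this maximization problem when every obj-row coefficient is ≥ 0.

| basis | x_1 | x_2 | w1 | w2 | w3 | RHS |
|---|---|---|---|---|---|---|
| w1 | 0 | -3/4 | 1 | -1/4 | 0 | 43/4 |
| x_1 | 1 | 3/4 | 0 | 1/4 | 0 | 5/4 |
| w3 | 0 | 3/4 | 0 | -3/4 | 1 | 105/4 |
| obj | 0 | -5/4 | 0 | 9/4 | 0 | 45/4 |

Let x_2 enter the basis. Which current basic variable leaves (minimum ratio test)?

x_1

Column x_2 entries and ratios — w1: -3/4 ≤ 0, skip; x_1: (5/4)/(3/4) = 5/3; w3: (105/4)/(3/4) = 35.
Smallest ratio is 5/3 in the row of x_1, so x_1 leaves.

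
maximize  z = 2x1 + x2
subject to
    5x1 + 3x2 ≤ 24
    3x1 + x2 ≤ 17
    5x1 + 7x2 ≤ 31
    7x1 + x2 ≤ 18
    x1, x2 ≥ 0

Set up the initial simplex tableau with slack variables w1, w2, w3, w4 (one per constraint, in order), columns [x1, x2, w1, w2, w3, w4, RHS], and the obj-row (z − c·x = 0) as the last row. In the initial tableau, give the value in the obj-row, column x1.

-2

The obj-row carries the negated objective coefficients: the x1 entry is -2.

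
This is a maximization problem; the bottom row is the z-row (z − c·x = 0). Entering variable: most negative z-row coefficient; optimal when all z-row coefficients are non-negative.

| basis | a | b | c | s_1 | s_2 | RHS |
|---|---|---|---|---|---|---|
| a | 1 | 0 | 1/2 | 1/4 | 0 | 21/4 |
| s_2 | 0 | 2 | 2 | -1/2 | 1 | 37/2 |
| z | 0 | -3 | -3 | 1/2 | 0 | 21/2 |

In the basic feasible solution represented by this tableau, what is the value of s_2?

s_2 is basic (row 2); its value is the RHS of that row, 37/2.

37/2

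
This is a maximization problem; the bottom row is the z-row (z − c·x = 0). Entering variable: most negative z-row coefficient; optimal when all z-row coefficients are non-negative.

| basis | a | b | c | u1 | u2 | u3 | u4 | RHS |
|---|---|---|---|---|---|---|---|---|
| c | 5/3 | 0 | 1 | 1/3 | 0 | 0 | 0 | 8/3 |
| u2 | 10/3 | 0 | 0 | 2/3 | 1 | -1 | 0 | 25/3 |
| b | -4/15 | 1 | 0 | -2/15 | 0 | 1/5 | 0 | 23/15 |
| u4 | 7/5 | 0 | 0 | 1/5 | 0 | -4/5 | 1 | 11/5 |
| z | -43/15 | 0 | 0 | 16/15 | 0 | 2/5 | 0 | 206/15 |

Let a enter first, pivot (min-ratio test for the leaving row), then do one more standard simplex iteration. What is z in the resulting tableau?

Ratio test on column a — row 1: (8/3)/(5/3) = 8/5; row 2: (25/3)/(10/3) = 5/2; row 3: entry -4/15 ≤ 0; row 4: (11/5)/(7/5) = 11/7. Minimum is 11/7 at row 4 (u4 leaves); pivot element 7/5.
Pivot on row 4; the z-row RHS becomes 206/15 − (-43/15)·(11/7) = 383/21.
Next entering variable (most negative z-row entry -26/21): u3.
Ratio test on column u3 — row 1: (1/21)/(20/21) = 1/20; row 2: (65/21)/(19/21) = 65/19; row 3: (41/21)/(1/21) = 41; row 4: entry -4/7 ≤ 0. Minimum is 1/20 at row 1 (c leaves); pivot element 20/21.
After the second pivot the z-row RHS is 383/21 − (-26/21)·(1/20) = 183/10.

183/10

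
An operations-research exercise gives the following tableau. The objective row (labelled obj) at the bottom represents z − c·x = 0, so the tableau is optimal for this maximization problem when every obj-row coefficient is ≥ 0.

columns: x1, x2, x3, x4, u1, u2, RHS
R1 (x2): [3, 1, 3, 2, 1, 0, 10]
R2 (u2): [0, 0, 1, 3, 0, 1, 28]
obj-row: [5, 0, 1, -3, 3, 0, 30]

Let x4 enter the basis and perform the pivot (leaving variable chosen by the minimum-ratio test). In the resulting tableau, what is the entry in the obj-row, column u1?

Ratio test on column x4 — row 1: 10/2 = 5; row 2: 28/3 = 28/3. Minimum is 5 at row 1 (x2 leaves); pivot element 2.
Divide row 1 by 2; eliminate column x4 from the other rows.
obj-row update in column u1: 3 − (-3)·(1/2) = 9/2.

9/2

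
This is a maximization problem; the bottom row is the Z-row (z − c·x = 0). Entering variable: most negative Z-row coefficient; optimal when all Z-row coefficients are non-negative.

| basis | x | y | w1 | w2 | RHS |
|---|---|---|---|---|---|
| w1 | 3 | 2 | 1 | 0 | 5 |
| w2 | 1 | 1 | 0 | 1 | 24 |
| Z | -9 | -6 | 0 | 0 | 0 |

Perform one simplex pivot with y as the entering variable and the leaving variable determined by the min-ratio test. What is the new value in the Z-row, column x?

0

Ratio test on column y — row 1: 5/2 = 5/2; row 2: 24/1 = 24. Minimum is 5/2 at row 1 (w1 leaves); pivot element 2.
Divide row 1 by 2; eliminate column y from the other rows.
Z-row update in column x: -9 − (-6)·(3/2) = 0.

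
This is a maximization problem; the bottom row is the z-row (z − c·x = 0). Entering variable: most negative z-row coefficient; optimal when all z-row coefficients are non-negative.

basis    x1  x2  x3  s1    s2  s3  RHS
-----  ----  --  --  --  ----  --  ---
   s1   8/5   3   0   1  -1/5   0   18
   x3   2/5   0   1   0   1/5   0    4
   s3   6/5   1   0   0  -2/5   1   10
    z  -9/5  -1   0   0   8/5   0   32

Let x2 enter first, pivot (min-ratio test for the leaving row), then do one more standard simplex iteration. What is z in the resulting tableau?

228/5

Ratio test on column x2 — row 1: 18/3 = 6; row 2: entry 0 ≤ 0; row 3: 10/1 = 10. Minimum is 6 at row 1 (s1 leaves); pivot element 3.
Pivot on row 1; the z-row RHS becomes 32 − (-1)·6 = 38.
Next entering variable (most negative z-row entry -19/15): x1.
Ratio test on column x1 — row 1: 6/(8/15) = 45/4; row 2: 4/(2/5) = 10; row 3: 4/(2/3) = 6. Minimum is 6 at row 3 (s3 leaves); pivot element 2/3.
After the second pivot the z-row RHS is 38 − (-19/15)·6 = 228/5.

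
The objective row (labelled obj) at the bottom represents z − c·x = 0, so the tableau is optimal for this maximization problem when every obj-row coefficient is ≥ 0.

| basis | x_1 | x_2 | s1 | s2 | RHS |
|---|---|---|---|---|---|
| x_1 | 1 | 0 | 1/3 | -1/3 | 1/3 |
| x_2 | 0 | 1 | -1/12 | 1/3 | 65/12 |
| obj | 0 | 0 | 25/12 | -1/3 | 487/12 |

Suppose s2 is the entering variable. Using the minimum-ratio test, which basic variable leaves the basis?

Column s2 entries and ratios — x_1: -1/3 ≤ 0, skip; x_2: (65/12)/(1/3) = 65/4.
Smallest ratio is 65/4 in the row of x_2, so x_2 leaves.

x_2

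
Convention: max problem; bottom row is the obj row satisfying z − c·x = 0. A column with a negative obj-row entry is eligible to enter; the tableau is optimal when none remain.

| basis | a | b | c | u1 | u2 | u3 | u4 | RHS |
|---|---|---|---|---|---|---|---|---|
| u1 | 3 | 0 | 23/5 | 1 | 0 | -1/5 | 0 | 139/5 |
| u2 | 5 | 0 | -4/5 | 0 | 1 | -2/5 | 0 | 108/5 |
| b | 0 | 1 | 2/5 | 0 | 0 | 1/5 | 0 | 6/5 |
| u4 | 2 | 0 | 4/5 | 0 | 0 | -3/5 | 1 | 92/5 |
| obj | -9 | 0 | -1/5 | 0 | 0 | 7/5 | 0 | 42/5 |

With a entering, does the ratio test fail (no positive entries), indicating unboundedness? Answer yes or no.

Column a has positive entries in row(s) 1, 2, 4, so the ratio test bounds it — not unbounded.

no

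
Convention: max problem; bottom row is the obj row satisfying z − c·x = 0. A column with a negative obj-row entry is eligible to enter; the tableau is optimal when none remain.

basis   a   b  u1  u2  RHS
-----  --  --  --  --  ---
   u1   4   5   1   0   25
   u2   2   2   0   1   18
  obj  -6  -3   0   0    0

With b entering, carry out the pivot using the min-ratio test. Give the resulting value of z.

Ratio test on column b — row 1: 25/5 = 5; row 2: 18/2 = 9. Minimum is 5 at row 1 (u1 leaves); pivot element 5.
Pivot on row 1; the obj-row RHS becomes 0 − (-3)·5 = 15.

15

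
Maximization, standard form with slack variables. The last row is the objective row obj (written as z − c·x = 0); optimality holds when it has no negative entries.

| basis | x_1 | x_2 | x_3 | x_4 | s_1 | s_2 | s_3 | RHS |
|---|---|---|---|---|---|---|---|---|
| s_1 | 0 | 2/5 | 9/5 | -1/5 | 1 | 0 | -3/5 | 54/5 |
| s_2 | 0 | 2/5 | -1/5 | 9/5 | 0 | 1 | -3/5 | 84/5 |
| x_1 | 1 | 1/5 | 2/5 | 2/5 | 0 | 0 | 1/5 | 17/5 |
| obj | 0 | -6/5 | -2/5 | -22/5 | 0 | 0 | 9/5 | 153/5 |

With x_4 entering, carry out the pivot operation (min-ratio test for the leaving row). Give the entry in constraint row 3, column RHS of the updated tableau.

Ratio test on column x_4 — row 1: entry -1/5 ≤ 0; row 2: (84/5)/(9/5) = 28/3; row 3: (17/5)/(2/5) = 17/2. Minimum is 17/2 at row 3 (x_1 leaves); pivot element 2/5.
Divide row 3 by 2/5; eliminate column x_4 from the other rows.
In the new row 3, the RHS entry is the old entry divided by the pivot: (17/5)/(2/5) = 17/2.

17/2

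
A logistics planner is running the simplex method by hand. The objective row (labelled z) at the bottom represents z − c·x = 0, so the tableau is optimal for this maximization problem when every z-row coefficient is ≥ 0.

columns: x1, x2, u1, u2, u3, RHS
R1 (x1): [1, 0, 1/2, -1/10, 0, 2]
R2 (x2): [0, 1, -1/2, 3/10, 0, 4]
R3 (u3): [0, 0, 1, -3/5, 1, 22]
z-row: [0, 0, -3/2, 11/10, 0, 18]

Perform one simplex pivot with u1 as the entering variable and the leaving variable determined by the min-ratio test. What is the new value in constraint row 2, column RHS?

6

Ratio test on column u1 — row 1: 2/(1/2) = 4; row 2: entry -1/2 ≤ 0; row 3: 22/1 = 22. Minimum is 4 at row 1 (x1 leaves); pivot element 1/2.
Divide row 1 by 1/2; eliminate column u1 from the other rows.
Row 2 update in column RHS: 4 − (-1/2)·4 = 6.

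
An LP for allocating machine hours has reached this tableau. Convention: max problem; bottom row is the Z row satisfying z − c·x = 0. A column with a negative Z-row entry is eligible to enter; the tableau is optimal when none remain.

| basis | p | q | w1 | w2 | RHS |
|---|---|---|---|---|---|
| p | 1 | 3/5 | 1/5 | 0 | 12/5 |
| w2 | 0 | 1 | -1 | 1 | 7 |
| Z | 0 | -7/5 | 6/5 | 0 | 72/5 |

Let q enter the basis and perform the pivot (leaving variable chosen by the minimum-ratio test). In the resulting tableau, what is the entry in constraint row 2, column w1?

-4/3

Ratio test on column q — row 1: (12/5)/(3/5) = 4; row 2: 7/1 = 7. Minimum is 4 at row 1 (p leaves); pivot element 3/5.
Divide row 1 by 3/5; eliminate column q from the other rows.
Row 2 update in column w1: -1 − 1·(1/3) = -4/3.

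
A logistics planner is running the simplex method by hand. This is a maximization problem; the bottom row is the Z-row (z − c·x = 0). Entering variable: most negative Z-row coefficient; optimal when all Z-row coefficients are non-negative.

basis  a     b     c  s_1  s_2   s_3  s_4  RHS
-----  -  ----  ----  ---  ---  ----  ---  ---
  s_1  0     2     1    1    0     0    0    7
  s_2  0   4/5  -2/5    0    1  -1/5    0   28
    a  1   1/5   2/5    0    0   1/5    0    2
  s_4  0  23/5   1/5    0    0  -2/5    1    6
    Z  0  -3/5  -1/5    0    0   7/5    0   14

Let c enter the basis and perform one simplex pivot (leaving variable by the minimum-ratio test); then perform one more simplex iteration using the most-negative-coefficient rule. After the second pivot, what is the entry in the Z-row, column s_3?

13/9

Ratio test on column c — row 1: 7/1 = 7; row 2: entry -2/5 ≤ 0; row 3: 2/(2/5) = 5; row 4: 6/(1/5) = 30. Minimum is 5 at row 3 (a leaves); pivot element 2/5.
Divide row 3 by 2/5; eliminate column c from the other rows.
Second iteration: most negative Z-row entry is -1/2 in column b, so b enters.
Ratio test on column b — row 1: 2/(3/2) = 4/3; row 2: 30/1 = 30; row 3: 5/(1/2) = 10; row 4: 5/(9/2) = 10/9. Minimum is 10/9 at row 4 (s_4 leaves); pivot element 9/2.
Divide row 4 by 9/2; eliminate column b from the other rows.
After both pivots, the entry at the Z-row, column s_3 is 13/9.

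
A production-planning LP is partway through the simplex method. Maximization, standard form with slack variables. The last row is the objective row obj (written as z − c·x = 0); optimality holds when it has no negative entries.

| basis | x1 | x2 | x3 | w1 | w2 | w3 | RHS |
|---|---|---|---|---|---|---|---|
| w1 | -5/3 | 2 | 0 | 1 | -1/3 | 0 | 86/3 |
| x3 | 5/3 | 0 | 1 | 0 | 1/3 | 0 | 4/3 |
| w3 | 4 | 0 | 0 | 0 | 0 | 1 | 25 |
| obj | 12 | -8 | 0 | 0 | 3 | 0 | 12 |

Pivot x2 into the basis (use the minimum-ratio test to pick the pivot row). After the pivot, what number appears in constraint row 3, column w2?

Ratio test on column x2 — row 1: (86/3)/2 = 43/3; row 2: entry 0 ≤ 0; row 3: entry 0 ≤ 0. Minimum is 43/3 at row 1 (w1 leaves); pivot element 2.
Divide row 1 by 2; eliminate column x2 from the other rows.
Row 3 update in column w2: 0 − 0·(-1/6) = 0.

0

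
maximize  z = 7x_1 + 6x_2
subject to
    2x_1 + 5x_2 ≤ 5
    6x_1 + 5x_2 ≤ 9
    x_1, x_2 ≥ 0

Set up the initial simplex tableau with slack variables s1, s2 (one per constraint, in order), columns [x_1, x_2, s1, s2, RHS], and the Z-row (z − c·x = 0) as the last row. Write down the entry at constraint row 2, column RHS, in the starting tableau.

The RHS of constraint 2 is b_2 = 9.

9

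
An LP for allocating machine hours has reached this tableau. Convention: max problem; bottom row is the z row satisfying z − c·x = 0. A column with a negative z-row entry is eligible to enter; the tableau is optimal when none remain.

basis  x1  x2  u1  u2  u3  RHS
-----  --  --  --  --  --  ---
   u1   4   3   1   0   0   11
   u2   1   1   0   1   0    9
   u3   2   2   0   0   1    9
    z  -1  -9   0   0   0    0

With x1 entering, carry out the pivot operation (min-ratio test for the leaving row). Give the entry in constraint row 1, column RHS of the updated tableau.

11/4

Ratio test on column x1 — row 1: 11/4 = 11/4; row 2: 9/1 = 9; row 3: 9/2 = 9/2. Minimum is 11/4 at row 1 (u1 leaves); pivot element 4.
Divide row 1 by 4; eliminate column x1 from the other rows.
In the new row 1, the RHS entry is the old entry divided by the pivot: 11/4 = 11/4.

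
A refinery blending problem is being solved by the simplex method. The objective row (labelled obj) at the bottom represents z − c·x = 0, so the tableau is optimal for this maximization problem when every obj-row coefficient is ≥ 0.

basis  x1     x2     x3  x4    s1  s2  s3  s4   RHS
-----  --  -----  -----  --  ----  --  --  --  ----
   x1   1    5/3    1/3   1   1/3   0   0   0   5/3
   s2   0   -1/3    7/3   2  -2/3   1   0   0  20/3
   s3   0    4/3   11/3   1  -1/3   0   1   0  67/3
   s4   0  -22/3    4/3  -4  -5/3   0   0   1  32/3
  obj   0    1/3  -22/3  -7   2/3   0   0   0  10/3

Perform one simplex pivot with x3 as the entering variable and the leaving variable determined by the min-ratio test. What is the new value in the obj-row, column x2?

Ratio test on column x3 — row 1: (5/3)/(1/3) = 5; row 2: (20/3)/(7/3) = 20/7; row 3: (67/3)/(11/3) = 67/11; row 4: (32/3)/(4/3) = 8. Minimum is 20/7 at row 2 (s2 leaves); pivot element 7/3.
Divide row 2 by 7/3; eliminate column x3 from the other rows.
obj-row update in column x2: 1/3 − (-22/3)·(-1/7) = -5/7.

-5/7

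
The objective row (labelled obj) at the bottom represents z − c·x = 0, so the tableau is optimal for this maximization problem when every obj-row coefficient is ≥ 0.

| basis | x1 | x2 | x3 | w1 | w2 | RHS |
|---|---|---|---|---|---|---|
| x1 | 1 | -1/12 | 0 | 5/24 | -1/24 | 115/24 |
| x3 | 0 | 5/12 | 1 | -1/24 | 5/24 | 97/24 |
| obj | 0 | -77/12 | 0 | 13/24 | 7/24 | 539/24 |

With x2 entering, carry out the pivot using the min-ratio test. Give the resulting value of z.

Ratio test on column x2 — row 1: entry -1/12 ≤ 0; row 2: (97/24)/(5/12) = 97/10. Minimum is 97/10 at row 2 (x3 leaves); pivot element 5/12.
Pivot on row 2; the obj-row RHS becomes 539/24 − (-77/12)·(97/10) = 847/10.

847/10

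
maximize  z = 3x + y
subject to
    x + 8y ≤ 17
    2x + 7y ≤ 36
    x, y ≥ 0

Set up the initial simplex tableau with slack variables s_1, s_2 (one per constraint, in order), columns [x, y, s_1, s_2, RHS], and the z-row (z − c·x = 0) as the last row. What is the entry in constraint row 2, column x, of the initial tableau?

Constraint 2 has coefficient 2 on x.

2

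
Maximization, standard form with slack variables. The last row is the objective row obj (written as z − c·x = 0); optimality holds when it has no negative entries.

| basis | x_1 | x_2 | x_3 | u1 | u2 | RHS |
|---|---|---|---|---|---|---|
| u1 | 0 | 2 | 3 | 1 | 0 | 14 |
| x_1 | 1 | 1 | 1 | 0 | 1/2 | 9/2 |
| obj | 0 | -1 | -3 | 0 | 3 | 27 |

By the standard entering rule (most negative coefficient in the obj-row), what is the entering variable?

Negative obj-row entries: x_2: -1, x_3: -3.
The most negative is -3 in column x_3, so x_3 enters.

x_3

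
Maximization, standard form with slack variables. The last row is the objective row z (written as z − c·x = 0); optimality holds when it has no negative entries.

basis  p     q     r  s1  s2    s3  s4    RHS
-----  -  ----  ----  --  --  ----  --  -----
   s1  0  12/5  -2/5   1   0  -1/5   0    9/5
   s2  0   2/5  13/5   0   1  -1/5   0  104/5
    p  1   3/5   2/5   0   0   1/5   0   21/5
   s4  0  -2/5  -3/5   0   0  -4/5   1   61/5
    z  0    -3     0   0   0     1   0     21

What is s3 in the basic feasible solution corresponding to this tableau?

0

s3 is not in the basis, so in the current basic feasible solution s3 = 0.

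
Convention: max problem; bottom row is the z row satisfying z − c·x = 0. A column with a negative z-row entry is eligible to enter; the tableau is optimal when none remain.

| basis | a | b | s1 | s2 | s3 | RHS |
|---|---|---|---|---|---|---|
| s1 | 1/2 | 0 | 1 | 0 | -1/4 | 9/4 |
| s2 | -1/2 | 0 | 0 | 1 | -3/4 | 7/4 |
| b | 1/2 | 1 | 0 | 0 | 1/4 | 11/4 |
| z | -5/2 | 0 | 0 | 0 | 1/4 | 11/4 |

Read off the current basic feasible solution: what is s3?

s3 is not in the basis, so in the current basic feasible solution s3 = 0.

0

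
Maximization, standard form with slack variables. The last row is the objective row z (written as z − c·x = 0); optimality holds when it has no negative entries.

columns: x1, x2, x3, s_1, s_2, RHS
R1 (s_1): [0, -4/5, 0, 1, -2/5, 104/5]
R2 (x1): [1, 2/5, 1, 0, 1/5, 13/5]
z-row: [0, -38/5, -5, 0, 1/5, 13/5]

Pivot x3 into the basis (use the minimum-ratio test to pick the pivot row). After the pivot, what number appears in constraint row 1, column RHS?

104/5

Ratio test on column x3 — row 1: entry 0 ≤ 0; row 2: (13/5)/1 = 13/5. Minimum is 13/5 at row 2 (x1 leaves); pivot element 1.
Divide row 2 by 1; eliminate column x3 from the other rows.
Row 1 update in column RHS: 104/5 − 0·(13/5) = 104/5.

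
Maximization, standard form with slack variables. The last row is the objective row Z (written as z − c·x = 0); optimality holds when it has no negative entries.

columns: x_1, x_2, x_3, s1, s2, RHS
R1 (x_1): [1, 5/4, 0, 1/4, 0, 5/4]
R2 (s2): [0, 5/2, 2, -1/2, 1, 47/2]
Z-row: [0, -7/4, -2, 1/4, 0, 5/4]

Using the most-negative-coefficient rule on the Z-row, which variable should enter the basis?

x_3

Negative Z-row entries: x_2: -7/4, x_3: -2.
The most negative is -2 in column x_3, so x_3 enters.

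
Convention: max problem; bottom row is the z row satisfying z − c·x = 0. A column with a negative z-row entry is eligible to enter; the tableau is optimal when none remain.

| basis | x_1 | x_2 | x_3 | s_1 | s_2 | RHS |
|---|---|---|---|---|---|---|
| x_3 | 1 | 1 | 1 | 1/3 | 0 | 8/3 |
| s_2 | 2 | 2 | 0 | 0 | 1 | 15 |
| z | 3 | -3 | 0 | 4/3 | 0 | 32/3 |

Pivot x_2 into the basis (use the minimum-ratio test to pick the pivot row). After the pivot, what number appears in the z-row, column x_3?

Ratio test on column x_2 — row 1: (8/3)/1 = 8/3; row 2: 15/2 = 15/2. Minimum is 8/3 at row 1 (x_3 leaves); pivot element 1.
Divide row 1 by 1; eliminate column x_2 from the other rows.
z-row update in column x_3: 0 − (-3)·1 = 3.

3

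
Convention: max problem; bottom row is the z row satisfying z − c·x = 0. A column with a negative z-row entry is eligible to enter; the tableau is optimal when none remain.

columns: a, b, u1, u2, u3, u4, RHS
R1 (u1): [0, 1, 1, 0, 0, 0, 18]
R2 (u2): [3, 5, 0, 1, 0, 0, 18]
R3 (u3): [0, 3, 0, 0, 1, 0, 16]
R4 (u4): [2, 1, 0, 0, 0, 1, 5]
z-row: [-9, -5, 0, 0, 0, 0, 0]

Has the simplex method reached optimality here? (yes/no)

no

The z-row has a negative entry -9 in column a, so it is not optimal.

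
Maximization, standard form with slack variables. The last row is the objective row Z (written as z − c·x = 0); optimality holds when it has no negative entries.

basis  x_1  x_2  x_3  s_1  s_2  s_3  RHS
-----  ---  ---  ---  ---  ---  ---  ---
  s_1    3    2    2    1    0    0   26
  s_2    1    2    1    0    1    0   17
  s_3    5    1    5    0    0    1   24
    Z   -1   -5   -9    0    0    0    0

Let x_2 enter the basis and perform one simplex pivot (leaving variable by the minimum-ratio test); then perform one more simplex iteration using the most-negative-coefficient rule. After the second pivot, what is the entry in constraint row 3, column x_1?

Ratio test on column x_2 — row 1: 26/2 = 13; row 2: 17/2 = 17/2; row 3: 24/1 = 24. Minimum is 17/2 at row 2 (s_2 leaves); pivot element 2.
Divide row 2 by 2; eliminate column x_2 from the other rows.
Second iteration: most negative Z-row entry is -13/2 in column x_3, so x_3 enters.
Ratio test on column x_3 — row 1: 9/1 = 9; row 2: (17/2)/(1/2) = 17; row 3: (31/2)/(9/2) = 31/9. Minimum is 31/9 at row 3 (s_3 leaves); pivot element 9/2.
Divide row 3 by 9/2; eliminate column x_3 from the other rows.
After both pivots, the entry at constraint row 3, column x_1 is 1.

1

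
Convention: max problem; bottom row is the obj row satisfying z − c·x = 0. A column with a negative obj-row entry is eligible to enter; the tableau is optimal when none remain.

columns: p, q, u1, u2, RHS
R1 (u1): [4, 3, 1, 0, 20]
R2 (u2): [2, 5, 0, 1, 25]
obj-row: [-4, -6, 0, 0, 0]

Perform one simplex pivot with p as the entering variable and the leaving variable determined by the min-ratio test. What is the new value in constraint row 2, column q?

7/2

Ratio test on column p — row 1: 20/4 = 5; row 2: 25/2 = 25/2. Minimum is 5 at row 1 (u1 leaves); pivot element 4.
Divide row 1 by 4; eliminate column p from the other rows.
Row 2 update in column q: 5 − 2·(3/4) = 7/2.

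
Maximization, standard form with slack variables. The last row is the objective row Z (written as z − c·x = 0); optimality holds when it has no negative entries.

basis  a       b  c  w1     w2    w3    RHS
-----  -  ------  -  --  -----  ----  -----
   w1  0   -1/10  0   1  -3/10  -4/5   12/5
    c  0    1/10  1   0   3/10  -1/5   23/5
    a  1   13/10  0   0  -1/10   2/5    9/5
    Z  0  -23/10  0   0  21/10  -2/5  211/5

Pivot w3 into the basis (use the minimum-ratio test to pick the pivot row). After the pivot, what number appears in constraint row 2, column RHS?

Ratio test on column w3 — row 1: entry -4/5 ≤ 0; row 2: entry -1/5 ≤ 0; row 3: (9/5)/(2/5) = 9/2. Minimum is 9/2 at row 3 (a leaves); pivot element 2/5.
Divide row 3 by 2/5; eliminate column w3 from the other rows.
Row 2 update in column RHS: 23/5 − (-1/5)·(9/2) = 11/2.

11/2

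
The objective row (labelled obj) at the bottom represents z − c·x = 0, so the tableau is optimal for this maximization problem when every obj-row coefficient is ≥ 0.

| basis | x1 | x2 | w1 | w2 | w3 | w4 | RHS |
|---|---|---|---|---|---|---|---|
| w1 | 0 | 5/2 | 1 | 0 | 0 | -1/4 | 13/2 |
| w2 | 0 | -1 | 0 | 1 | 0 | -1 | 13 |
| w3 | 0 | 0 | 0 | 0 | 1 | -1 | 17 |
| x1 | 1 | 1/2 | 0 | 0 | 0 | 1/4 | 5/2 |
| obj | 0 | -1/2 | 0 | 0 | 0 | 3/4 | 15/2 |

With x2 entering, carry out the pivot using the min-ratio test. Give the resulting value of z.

44/5

Ratio test on column x2 — row 1: (13/2)/(5/2) = 13/5; row 2: entry -1 ≤ 0; row 3: entry 0 ≤ 0; row 4: (5/2)/(1/2) = 5. Minimum is 13/5 at row 1 (w1 leaves); pivot element 5/2.
Pivot on row 1; the obj-row RHS becomes 15/2 − (-1/2)·(13/5) = 44/5.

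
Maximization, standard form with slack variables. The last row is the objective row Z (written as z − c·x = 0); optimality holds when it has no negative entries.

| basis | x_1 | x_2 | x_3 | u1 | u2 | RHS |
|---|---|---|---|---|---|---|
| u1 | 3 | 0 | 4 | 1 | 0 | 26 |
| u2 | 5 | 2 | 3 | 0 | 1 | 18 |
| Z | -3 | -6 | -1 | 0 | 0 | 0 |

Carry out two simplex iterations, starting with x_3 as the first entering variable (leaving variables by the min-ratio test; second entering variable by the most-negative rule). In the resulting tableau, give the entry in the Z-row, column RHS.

Ratio test on column x_3 — row 1: 26/4 = 13/2; row 2: 18/3 = 6. Minimum is 6 at row 2 (u2 leaves); pivot element 3.
Divide row 2 by 3; eliminate column x_3 from the other rows.
Second iteration: most negative Z-row entry is -16/3 in column x_2, so x_2 enters.
Ratio test on column x_2 — row 1: entry -8/3 ≤ 0; row 2: 6/(2/3) = 9. Minimum is 9 at row 2 (x_3 leaves); pivot element 2/3.
Divide row 2 by 2/3; eliminate column x_2 from the other rows.
After both pivots, the entry at the Z-row, column RHS is 54.

54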